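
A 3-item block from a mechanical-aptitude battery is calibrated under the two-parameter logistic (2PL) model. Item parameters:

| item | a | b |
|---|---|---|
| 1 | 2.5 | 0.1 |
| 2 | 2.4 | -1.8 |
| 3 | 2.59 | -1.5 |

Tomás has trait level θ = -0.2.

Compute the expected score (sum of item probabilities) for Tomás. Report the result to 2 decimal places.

P(θ) = 1 / (1 + exp(−a(θ − b)))
P_1 = 1/(1+e^{0.7500}) = 0.3208
P_2 = 1/(1+e^{-3.8400}) = 0.9790
P_3 = 1/(1+e^{-3.3670}) = 0.9667
E[score] = 0.3208 + 0.9790 + 0.9667 = 2.2664

2.27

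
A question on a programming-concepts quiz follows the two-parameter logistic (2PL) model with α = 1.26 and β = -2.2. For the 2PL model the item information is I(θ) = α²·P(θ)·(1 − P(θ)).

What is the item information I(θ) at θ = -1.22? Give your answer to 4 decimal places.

0.2771

P = 1/(1+e^{-1.2348}) = 0.7747
P(1−P) = 0.7747 × 0.2253 = 0.1746
I = α² × P(1−P) = 1.26² × 0.1746 = 0.27714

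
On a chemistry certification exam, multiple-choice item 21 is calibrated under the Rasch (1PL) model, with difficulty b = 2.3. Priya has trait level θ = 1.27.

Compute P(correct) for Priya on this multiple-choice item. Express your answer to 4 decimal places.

0.2631

P(θ) = 1 / (1 + exp(−(θ − b)))
Exponent: (1.27 − 2.3) = -1.0300
1/(1 + e^{1.0300}) = 0.2631
P = 0.2631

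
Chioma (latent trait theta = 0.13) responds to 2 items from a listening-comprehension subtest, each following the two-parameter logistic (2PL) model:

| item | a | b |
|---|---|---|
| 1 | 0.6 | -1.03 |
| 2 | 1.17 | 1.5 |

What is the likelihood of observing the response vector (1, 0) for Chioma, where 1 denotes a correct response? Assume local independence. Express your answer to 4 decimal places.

P(theta) = 1 / (1 + exp(−a(theta − b)))
P_1 = 1/(1+e^{-0.6960}) = 0.6673
P_2 = 1/(1+e^{1.6029}) = 0.1676
L = P_1 × (1−P_2) = 0.6673 × 0.8324 = 0.55548

0.5555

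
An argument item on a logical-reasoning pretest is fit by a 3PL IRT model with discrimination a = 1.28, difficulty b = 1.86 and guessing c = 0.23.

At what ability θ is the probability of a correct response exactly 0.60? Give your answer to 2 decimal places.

1.80

P(θ) = c + (1 − c) · 1 / (1 + exp(−a(θ − b)))
Remove guessing floor: (0.60 − 0.23)/(1 − 0.23) = 0.4805
logit = ln(0.4805/0.5195) = -0.0780
θ = b + logit/(a) = 1.86 + (-0.0780)/1.2800 = 1.7991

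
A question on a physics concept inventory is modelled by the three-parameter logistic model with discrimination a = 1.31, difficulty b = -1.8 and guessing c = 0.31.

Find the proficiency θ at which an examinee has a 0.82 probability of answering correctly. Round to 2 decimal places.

-1.00

P(θ) = c + (1 − c) · 1 / (1 + exp(−a(θ − b)))
Remove guessing floor: (0.82 − 0.31)/(1 − 0.31) = 0.7391
logit = ln(0.7391/0.2609) = 1.0415
θ = b + logit/(a) = -1.8 + 1.0415/1.3100 = -1.0050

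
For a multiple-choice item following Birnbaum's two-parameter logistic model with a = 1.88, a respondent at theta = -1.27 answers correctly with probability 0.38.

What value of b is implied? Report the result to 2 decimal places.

-1.01

P(theta) = 1 / (1 + exp(−a(theta − b)))
logit(0.38) = ln(0.38/0.62) = -0.4895
b = theta − logit/(a) = -1.27 − (-0.4895)/1.8800 = -1.0096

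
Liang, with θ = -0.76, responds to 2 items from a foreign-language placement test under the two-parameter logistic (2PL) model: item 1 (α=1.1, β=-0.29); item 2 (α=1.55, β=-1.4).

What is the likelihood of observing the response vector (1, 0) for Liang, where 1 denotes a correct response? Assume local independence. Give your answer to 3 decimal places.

P(θ) = 1 / (1 + exp(−α(θ − β)))
P_1 = 1/(1+e^{0.5170}) = 0.3736
P_2 = 1/(1+e^{-0.9920}) = 0.7295
L = P_1 × (1−P_2) = 0.3736 × 0.2705 = 0.10105

0.101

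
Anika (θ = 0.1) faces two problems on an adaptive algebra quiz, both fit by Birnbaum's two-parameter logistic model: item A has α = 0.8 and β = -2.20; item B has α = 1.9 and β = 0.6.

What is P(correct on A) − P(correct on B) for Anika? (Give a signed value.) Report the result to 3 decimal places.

0.584

P(θ) = 1 / (1 + exp(−α(θ − β)))
P_A = 0.8629
P_B = 0.2789
P_A − P_B = 0.5841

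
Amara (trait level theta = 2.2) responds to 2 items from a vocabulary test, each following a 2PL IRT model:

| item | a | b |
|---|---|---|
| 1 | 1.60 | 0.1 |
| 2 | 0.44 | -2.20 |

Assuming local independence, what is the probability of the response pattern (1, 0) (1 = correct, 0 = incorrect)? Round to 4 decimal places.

0.1219

P(theta) = 1 / (1 + exp(−a(theta − b)))
P_1 = 1/(1+e^{-3.3600}) = 0.9664
P_2 = 1/(1+e^{-1.9360}) = 0.8739
L = P_1 × (1−P_2) = 0.9664 × 0.1261 = 0.12186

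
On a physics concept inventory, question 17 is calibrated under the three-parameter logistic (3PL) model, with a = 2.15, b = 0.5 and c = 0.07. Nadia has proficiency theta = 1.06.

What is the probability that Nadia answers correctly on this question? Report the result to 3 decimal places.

0.785

P(theta) = c + (1 − c) · 1 / (1 + exp(−a(theta − b)))
Exponent: 2.15 × (1.06 − 0.5) = 1.2040
1/(1 + e^{-1.2040}) = 0.7692
P = 0.07 + 0.93 × 0.7692 = 0.7854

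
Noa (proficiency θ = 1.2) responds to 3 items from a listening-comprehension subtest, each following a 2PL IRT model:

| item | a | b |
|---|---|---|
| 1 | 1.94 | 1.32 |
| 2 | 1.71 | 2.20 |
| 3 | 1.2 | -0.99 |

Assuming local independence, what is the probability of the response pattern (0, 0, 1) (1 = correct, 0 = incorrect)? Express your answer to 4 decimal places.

P(θ) = 1 / (1 + exp(−a(θ − b)))
P_1 = 1/(1+e^{0.2328}) = 0.4421
P_2 = 1/(1+e^{1.7100}) = 0.1532
P_3 = 1/(1+e^{-2.6280}) = 0.9326
L = (1−P_1) × (1−P_2) × P_3 = 0.5579 × 0.8468 × 0.9326 = 0.44066

0.4407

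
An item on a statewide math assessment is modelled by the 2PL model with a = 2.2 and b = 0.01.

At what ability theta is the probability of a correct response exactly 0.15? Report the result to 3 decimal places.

-0.778

P(theta) = 1 / (1 + exp(−a(theta − b)))
logit = ln(0.1500/0.8500) = -1.7346
theta = b + logit/(a) = 0.01 + (-1.7346)/2.2000 = -0.7785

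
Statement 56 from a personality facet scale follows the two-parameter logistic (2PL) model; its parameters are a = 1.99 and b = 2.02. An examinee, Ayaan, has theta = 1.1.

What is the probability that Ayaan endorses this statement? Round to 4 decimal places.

P(theta) = 1 / (1 + exp(−a(theta − b)))
Exponent: 1.99 × (1.1 − 2.02) = -1.8308
1/(1 + e^{1.8308}) = 0.1381

0.1381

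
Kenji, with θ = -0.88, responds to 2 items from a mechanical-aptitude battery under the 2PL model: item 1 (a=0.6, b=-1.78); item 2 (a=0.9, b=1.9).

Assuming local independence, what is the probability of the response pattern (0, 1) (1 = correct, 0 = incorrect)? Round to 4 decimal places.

P(θ) = 1 / (1 + exp(−a(θ − b)))
P_1 = 1/(1+e^{-0.5400}) = 0.6318
P_2 = 1/(1+e^{2.5020}) = 0.0757
L = (1−P_1) × P_2 = 0.3682 × 0.0757 = 0.02788

0.0279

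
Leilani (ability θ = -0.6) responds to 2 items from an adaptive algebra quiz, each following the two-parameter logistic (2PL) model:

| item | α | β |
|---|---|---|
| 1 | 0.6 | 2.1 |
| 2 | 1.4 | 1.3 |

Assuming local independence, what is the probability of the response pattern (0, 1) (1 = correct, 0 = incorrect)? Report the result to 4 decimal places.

0.0546

P(θ) = 1 / (1 + exp(−α(θ − β)))
P_1 = 1/(1+e^{1.6200}) = 0.1652
P_2 = 1/(1+e^{2.6600}) = 0.0654
L = (1−P_1) × P_2 = 0.8348 × 0.0654 = 0.05458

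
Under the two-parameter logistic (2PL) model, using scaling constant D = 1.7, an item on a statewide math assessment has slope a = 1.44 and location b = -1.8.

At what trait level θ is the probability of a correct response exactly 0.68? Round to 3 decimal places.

P(θ) = 1 / (1 + exp(−D·a(θ − b)))
logit = ln(0.6800/0.3200) = 0.7538
θ = b + logit/(1.7·a) = -1.8 + 0.7538/2.4480 = -1.4921

-1.492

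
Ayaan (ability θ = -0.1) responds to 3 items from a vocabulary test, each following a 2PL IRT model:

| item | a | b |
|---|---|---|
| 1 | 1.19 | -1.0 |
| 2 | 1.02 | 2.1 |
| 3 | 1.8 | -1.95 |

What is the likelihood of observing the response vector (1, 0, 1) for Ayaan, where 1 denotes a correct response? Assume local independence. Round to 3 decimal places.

P(θ) = 1 / (1 + exp(−a(θ − b)))
P_1 = 1/(1+e^{-1.0710}) = 0.7448
P_2 = 1/(1+e^{2.2440}) = 0.0959
P_3 = 1/(1+e^{-3.3300}) = 0.9654
L = P_1 × (1−P_2) × P_3 = 0.7448 × 0.9041 × 0.9654 = 0.65012

0.650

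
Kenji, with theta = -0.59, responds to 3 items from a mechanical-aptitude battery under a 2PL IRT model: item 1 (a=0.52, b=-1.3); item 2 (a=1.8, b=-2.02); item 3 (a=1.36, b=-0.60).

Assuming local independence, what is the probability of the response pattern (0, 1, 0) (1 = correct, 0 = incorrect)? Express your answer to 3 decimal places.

0.189

P(theta) = 1 / (1 + exp(−a(theta − b)))
P_1 = 1/(1+e^{-0.3692}) = 0.5913
P_2 = 1/(1+e^{-2.5740}) = 0.9292
P_3 = 1/(1+e^{-0.0136}) = 0.5034
L = (1−P_1) × P_2 × (1−P_3) = 0.4087 × 0.9292 × 0.4966 = 0.18860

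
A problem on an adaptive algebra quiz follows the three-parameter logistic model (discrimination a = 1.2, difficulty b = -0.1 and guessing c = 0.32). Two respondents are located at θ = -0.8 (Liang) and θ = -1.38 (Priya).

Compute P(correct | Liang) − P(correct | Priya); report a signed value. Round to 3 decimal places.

0.085

P(θ) = c + (1 − c) · 1 / (1 + exp(−a(θ − b)))
P(Liang) = 0.5250  [exponent -0.8400]
P(Priya) = 0.4404  [exponent -1.5360]
Difference = 0.5250 − 0.4404 = 0.0846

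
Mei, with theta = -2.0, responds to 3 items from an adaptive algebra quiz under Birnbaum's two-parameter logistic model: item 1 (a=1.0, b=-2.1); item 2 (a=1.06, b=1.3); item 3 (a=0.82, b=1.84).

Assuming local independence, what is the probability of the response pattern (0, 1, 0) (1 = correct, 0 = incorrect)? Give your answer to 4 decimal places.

0.0134

P(theta) = 1 / (1 + exp(−a(theta − b)))
P_1 = 1/(1+e^{-0.1000}) = 0.5250
P_2 = 1/(1+e^{3.4980}) = 0.0294
P_3 = 1/(1+e^{3.1488}) = 0.0411
L = (1−P_1) × P_2 × (1−P_3) = 0.4750 × 0.0294 × 0.9589 = 0.01338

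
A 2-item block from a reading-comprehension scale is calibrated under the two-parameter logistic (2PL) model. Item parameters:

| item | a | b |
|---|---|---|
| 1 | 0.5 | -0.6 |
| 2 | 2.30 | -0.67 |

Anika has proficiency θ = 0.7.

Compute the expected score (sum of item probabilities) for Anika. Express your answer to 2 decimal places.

P(θ) = 1 / (1 + exp(−a(θ − b)))
P_1 = 1/(1+e^{-0.6500}) = 0.6570
P_2 = 1/(1+e^{-3.1510}) = 0.9589
E[score] = 0.6570 + 0.9589 = 1.6160

1.62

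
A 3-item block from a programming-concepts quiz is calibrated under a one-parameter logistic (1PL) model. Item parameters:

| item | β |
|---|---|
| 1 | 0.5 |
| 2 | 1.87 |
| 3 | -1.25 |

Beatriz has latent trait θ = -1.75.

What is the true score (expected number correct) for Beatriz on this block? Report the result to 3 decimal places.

0.499

P(θ) = 1 / (1 + exp(−(θ − β)))
P_1 = 1/(1+e^{2.2500}) = 0.0953
P_2 = 1/(1+e^{3.6200}) = 0.0261
P_3 = 1/(1+e^{0.5000}) = 0.3775
E[score] = 0.0953 + 0.0261 + 0.3775 = 0.4990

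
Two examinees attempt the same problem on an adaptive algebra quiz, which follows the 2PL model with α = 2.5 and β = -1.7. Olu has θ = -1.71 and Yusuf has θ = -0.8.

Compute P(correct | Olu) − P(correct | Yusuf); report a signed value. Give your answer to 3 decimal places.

P(θ) = 1 / (1 + exp(−α(θ − β)))
P(Olu) = 0.4938  [exponent -0.0250]
P(Yusuf) = 0.9047  [exponent 2.2500]
Difference = 0.4938 − 0.9047 = -0.4109

-0.411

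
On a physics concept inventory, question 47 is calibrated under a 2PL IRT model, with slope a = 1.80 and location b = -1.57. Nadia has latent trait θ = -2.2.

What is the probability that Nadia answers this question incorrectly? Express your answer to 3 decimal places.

P(θ) = 1 / (1 + exp(−a(θ − b)))
Exponent: 1.80 × (-2.2 − (-1.57)) = -1.1340
1/(1 + e^{1.1340}) = 0.2434
P(incorrect) = 1 − 0.2434 = 0.7566

0.757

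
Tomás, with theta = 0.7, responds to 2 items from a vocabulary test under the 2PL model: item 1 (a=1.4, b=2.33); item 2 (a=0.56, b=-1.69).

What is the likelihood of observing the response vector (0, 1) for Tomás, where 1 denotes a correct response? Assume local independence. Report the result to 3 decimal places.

P(theta) = 1 / (1 + exp(−a(theta − b)))
P_1 = 1/(1+e^{2.2820}) = 0.0926
P_2 = 1/(1+e^{-1.3384}) = 0.7922
L = (1−P_1) × P_2 = 0.9074 × 0.7922 = 0.71885

0.719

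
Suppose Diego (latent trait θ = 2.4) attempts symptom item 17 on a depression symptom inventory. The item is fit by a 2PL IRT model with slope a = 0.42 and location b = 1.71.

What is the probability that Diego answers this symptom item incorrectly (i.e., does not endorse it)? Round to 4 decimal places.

0.4281

P(θ) = 1 / (1 + exp(−a(θ − b)))
Exponent: 0.42 × (2.4 − 1.71) = 0.2898
1/(1 + e^{-0.2898}) = 0.5719
P(incorrect) = 1 − 0.5719 = 0.4281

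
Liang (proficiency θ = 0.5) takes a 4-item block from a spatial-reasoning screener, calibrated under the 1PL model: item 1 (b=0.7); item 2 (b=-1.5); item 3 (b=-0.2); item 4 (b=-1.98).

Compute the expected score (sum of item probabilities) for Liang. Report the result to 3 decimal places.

2.922

P(θ) = 1 / (1 + exp(−(θ − b)))
P_1 = 1/(1+e^{0.2000}) = 0.4502
P_2 = 1/(1+e^{-2.0000}) = 0.8808
P_3 = 1/(1+e^{-0.7000}) = 0.6682
P_4 = 1/(1+e^{-2.4800}) = 0.9227
E[score] = 0.4502 + 0.8808 + 0.6682 + 0.9227 = 2.9219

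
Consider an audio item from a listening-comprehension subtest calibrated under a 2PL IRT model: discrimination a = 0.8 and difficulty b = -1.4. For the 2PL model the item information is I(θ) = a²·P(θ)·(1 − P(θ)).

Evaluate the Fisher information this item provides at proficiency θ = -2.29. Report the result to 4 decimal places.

0.1413

P = 1/(1+e^{0.7120}) = 0.3292
P(1−P) = 0.3292 × 0.6708 = 0.2208
I = a² × P(1−P) = 0.8² × 0.2208 = 0.14132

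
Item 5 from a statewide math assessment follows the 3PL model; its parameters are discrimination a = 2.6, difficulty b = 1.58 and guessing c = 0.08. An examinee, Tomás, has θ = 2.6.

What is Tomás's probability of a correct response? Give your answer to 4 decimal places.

0.9394

P(θ) = c + (1 − c) · 1 / (1 + exp(−a(θ − b)))
Exponent: 2.6 × (2.6 − 1.58) = 2.6520
1/(1 + e^{-2.6520}) = 0.9341
P = 0.08 + 0.92 × 0.9341 = 0.9394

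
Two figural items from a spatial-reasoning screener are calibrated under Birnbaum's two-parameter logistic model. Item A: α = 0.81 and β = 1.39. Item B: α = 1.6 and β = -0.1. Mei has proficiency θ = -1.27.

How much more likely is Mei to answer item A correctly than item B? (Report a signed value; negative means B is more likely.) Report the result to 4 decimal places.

P(θ) = 1 / (1 + exp(−α(θ − β)))
P_A = 0.1039
P_B = 0.1333
P_A − P_B = -0.0294

-0.0294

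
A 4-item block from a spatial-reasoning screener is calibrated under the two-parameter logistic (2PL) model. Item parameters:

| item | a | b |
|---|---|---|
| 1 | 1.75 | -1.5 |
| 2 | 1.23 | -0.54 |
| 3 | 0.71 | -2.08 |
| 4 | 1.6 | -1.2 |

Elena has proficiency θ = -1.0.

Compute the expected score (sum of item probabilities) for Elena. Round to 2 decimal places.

2.33

P(θ) = 1 / (1 + exp(−a(θ − b)))
P_1 = 1/(1+e^{-0.8750}) = 0.7058
P_2 = 1/(1+e^{0.5658}) = 0.3622
P_3 = 1/(1+e^{-0.7668}) = 0.6828
P_4 = 1/(1+e^{-0.3200}) = 0.5793
E[score] = 0.7058 + 0.3622 + 0.6828 + 0.5793 = 2.3301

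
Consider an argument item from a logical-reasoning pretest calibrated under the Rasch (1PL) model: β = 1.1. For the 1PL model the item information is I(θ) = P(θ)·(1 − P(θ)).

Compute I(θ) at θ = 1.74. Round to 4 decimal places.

P = 1/(1+e^{-0.6400}) = 0.6548
P(1−P) = 0.6548 × 0.3452 = 0.2261
I = P(1−P) = 0.22605

0.2261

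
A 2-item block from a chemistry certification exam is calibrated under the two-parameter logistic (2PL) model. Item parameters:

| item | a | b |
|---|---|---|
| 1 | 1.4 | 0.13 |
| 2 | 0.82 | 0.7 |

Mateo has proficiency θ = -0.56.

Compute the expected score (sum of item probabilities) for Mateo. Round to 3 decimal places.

P(θ) = 1 / (1 + exp(−a(θ − b)))
P_1 = 1/(1+e^{0.9660}) = 0.2757
P_2 = 1/(1+e^{1.0332}) = 0.2625
E[score] = 0.2757 + 0.2625 = 0.5381

0.538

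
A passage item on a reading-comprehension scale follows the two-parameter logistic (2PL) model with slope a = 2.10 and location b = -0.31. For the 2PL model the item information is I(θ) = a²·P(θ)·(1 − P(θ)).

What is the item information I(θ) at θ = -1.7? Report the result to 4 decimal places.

P = 1/(1+e^{2.9190}) = 0.0512
P(1−P) = 0.0512 × 0.9488 = 0.0486
I = a² × P(1−P) = 2.10² × 0.0486 = 0.21432

0.2143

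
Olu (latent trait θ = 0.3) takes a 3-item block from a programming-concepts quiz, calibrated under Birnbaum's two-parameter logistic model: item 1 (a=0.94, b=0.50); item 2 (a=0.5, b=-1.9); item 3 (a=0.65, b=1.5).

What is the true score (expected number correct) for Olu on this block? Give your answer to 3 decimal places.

1.518

P(θ) = 1 / (1 + exp(−a(θ − b)))
P_1 = 1/(1+e^{0.1880}) = 0.4531
P_2 = 1/(1+e^{-1.1000}) = 0.7503
P_3 = 1/(1+e^{0.7800}) = 0.3143
E[score] = 0.4531 + 0.7503 + 0.3143 = 1.5177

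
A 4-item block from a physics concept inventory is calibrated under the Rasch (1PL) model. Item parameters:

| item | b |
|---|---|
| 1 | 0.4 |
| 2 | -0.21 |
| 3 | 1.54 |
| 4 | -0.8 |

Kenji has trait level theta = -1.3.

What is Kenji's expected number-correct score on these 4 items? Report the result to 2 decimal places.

0.84

P(theta) = 1 / (1 + exp(−(theta − b)))
P_1 = 1/(1+e^{1.7000}) = 0.1545
P_2 = 1/(1+e^{1.0900}) = 0.2516
P_3 = 1/(1+e^{2.8400}) = 0.0552
P_4 = 1/(1+e^{0.5000}) = 0.3775
E[score] = 0.1545 + 0.2516 + 0.0552 + 0.3775 = 0.8388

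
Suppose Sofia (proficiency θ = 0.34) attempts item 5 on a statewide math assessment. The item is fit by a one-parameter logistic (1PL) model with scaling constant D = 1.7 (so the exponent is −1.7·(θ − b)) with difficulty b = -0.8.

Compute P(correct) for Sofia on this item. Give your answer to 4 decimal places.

0.8741

P(θ) = 1 / (1 + exp(−D·(θ − b)))
Exponent: 1.7 × (0.34 − (-0.8)) = 1.9380
1/(1 + e^{-1.9380}) = 0.8741
P = 0.8741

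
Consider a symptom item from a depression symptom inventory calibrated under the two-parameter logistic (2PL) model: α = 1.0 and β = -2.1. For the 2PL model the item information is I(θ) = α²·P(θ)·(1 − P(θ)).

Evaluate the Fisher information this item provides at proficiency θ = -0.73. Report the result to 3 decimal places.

0.162

P = 1/(1+e^{-1.3700}) = 0.7974
P(1−P) = 0.7974 × 0.2026 = 0.1616
I = α² × P(1−P) = 1.0² × 0.1616 = 0.16157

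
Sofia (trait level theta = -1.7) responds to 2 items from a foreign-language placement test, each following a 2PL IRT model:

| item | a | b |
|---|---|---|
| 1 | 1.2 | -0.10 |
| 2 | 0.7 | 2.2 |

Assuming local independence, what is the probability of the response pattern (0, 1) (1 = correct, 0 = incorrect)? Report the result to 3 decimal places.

P(theta) = 1 / (1 + exp(−a(theta − b)))
P_1 = 1/(1+e^{1.9200}) = 0.1279
P_2 = 1/(1+e^{2.7300}) = 0.0612
L = (1−P_1) × P_2 = 0.8721 × 0.0612 = 0.05340

0.053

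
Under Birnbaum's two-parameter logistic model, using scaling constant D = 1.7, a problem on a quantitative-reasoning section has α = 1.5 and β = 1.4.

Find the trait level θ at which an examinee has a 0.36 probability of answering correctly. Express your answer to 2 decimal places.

1.17

P(θ) = 1 / (1 + exp(−D·α(θ − β)))
logit = ln(0.3600/0.6400) = -0.5754
θ = β + logit/(1.7·α) = 1.4 + (-0.5754)/2.5500 = 1.1744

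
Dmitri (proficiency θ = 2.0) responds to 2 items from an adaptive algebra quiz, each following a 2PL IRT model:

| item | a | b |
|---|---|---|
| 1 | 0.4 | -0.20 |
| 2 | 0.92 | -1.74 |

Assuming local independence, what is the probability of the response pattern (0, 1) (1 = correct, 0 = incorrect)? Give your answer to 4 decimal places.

P(θ) = 1 / (1 + exp(−a(θ − b)))
P_1 = 1/(1+e^{-0.8800}) = 0.7068
P_2 = 1/(1+e^{-3.4408}) = 0.9690
L = (1−P_1) × P_2 = 0.2932 × 0.9690 = 0.28408

0.2841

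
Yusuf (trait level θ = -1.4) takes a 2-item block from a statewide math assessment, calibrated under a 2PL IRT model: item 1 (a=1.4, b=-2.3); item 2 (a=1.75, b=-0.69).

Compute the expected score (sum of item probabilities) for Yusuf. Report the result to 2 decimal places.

P(θ) = 1 / (1 + exp(−a(θ − b)))
P_1 = 1/(1+e^{-1.2600}) = 0.7790
P_2 = 1/(1+e^{1.2425}) = 0.2240
E[score] = 0.7790 + 0.2240 = 1.0030

1.00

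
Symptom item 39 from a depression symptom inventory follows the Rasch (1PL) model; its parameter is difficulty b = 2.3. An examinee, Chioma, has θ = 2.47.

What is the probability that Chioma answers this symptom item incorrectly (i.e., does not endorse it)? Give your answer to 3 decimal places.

0.458

P(θ) = 1 / (1 + exp(−(θ − b)))
Exponent: (2.47 − 2.3) = 0.1700
1/(1 + e^{-0.1700}) = 0.5424
P = 0.5424
P(incorrect) = 1 − 0.5424 = 0.4576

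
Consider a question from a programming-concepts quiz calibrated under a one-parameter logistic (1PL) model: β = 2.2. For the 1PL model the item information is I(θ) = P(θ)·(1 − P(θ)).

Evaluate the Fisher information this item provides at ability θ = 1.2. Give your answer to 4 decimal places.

0.1966

P = 1/(1+e^{1.0000}) = 0.2689
P(1−P) = 0.2689 × 0.7311 = 0.1966
I = P(1−P) = 0.19661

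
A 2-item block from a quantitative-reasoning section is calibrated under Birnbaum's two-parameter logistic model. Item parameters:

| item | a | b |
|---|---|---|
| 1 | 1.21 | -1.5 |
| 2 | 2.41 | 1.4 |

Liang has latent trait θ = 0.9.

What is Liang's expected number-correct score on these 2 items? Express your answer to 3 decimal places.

P(θ) = 1 / (1 + exp(−a(θ − b)))
P_1 = 1/(1+e^{-2.9040}) = 0.9480
P_2 = 1/(1+e^{1.2050}) = 0.2306
E[score] = 0.9480 + 0.2306 = 1.1786

1.179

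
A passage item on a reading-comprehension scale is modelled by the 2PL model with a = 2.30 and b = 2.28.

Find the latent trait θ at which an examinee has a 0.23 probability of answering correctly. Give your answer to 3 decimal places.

1.755

P(θ) = 1 / (1 + exp(−a(θ − b)))
logit = ln(0.2300/0.7700) = -1.2083
θ = b + logit/(a) = 2.28 + (-1.2083)/2.3000 = 1.7546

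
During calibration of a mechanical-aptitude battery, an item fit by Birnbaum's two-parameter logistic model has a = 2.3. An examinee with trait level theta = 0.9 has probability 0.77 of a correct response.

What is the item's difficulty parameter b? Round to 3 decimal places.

0.375

P(theta) = 1 / (1 + exp(−a(theta − b)))
logit(0.77) = ln(0.77/0.23) = 1.2083
b = theta − logit/(a) = 0.9 − 1.2083/2.3000 = 0.3746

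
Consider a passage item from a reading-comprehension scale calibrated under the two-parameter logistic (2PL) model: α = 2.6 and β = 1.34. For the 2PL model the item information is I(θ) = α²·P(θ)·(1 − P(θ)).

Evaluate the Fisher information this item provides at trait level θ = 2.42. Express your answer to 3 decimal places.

0.363

P = 1/(1+e^{-2.8080}) = 0.9431
P(1−P) = 0.9431 × 0.0569 = 0.0537
I = α² × P(1−P) = 2.6² × 0.0537 = 0.36272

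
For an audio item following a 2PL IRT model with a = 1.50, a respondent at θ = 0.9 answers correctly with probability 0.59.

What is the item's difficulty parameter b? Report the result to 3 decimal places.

0.657

P(θ) = 1 / (1 + exp(−a(θ − b)))
logit(0.59) = ln(0.59/0.41) = 0.3640
b = θ − logit/(a) = 0.9 − 0.3640/1.5000 = 0.6574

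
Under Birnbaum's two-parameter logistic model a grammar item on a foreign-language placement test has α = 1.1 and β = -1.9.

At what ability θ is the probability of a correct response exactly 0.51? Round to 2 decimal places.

P(θ) = 1 / (1 + exp(−α(θ − β)))
logit = ln(0.5100/0.4900) = 0.0400
θ = β + logit/(α) = -1.9 + 0.0400/1.1000 = -1.8636

-1.86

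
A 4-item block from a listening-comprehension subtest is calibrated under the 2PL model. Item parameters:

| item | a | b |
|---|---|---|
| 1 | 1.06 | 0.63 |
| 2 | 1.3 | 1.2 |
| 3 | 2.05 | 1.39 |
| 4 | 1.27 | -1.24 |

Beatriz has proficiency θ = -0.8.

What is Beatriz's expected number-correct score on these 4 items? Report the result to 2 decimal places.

P(θ) = 1 / (1 + exp(−a(θ − b)))
P_1 = 1/(1+e^{1.5158}) = 0.1801
P_2 = 1/(1+e^{2.6000}) = 0.0691
P_3 = 1/(1+e^{4.4895}) = 0.0111
P_4 = 1/(1+e^{-0.5588}) = 0.6362
E[score] = 0.1801 + 0.0691 + 0.0111 + 0.6362 = 0.8965

0.90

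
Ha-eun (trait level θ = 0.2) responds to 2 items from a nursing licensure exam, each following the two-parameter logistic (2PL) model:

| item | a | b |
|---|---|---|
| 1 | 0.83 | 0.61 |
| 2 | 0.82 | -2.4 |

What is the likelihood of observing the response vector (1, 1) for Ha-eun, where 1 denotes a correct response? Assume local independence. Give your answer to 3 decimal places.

0.372

P(θ) = 1 / (1 + exp(−a(θ − b)))
P_1 = 1/(1+e^{0.3403}) = 0.4157
P_2 = 1/(1+e^{-2.1320}) = 0.8940
L = P_1 × P_2 = 0.4157 × 0.8940 = 0.37166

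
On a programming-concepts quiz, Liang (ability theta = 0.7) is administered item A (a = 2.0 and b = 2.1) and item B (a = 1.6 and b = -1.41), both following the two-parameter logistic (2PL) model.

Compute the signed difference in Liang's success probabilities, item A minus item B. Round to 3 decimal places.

P(theta) = 1 / (1 + exp(−a(theta − b)))
P_A = 0.0573
P_B = 0.9669
P_A − P_B = -0.9096

-0.910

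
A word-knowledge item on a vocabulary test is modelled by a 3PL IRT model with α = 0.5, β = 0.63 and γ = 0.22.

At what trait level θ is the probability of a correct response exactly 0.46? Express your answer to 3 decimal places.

P(θ) = γ + (1 − γ) · 1 / (1 + exp(−α(θ − β)))
Remove guessing floor: (0.46 − 0.22)/(1 − 0.22) = 0.3077
logit = ln(0.3077/0.6923) = -0.8109
θ = β + logit/(α) = 0.63 + (-0.8109)/0.5000 = -0.9919

-0.992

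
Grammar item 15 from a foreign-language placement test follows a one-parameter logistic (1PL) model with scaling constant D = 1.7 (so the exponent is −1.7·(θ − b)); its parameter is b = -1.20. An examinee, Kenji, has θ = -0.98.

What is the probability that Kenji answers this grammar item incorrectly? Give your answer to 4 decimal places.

0.4076

P(θ) = 1 / (1 + exp(−D·(θ − b)))
Exponent: 1.7 × (-0.98 − (-1.20)) = 0.3740
1/(1 + e^{-0.3740}) = 0.5924
P = 0.5924
P(incorrect) = 1 − 0.5924 = 0.4076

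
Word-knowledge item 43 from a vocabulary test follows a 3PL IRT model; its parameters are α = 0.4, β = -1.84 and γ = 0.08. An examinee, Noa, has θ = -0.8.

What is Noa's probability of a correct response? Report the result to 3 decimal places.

P(θ) = γ + (1 − γ) · 1 / (1 + exp(−α(θ − β)))
Exponent: 0.4 × (-0.8 − (-1.84)) = 0.4160
1/(1 + e^{-0.4160}) = 0.6025
P = 0.08 + 0.92 × 0.6025 = 0.6343

0.634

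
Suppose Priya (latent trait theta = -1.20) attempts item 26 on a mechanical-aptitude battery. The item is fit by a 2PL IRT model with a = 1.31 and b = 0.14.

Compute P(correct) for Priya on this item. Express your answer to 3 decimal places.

0.147

P(theta) = 1 / (1 + exp(−a(theta − b)))
Exponent: 1.31 × (-1.20 − 0.14) = -1.7554
1/(1 + e^{1.7554}) = 0.1474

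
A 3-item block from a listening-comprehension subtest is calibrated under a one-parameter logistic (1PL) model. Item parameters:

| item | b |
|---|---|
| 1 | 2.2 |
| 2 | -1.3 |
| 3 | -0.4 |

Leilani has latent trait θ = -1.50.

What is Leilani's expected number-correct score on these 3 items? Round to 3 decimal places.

0.724

P(θ) = 1 / (1 + exp(−(θ − b)))
P_1 = 1/(1+e^{3.7000}) = 0.0241
P_2 = 1/(1+e^{0.2000}) = 0.4502
P_3 = 1/(1+e^{1.1000}) = 0.2497
E[score] = 0.0241 + 0.4502 + 0.2497 = 0.7240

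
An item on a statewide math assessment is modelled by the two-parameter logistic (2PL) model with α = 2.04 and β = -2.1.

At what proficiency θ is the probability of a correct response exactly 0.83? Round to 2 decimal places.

-1.32

P(θ) = 1 / (1 + exp(−α(θ − β)))
logit = ln(0.8300/0.1700) = 1.5856
θ = β + logit/(α) = -2.1 + 1.5856/2.0400 = -1.3227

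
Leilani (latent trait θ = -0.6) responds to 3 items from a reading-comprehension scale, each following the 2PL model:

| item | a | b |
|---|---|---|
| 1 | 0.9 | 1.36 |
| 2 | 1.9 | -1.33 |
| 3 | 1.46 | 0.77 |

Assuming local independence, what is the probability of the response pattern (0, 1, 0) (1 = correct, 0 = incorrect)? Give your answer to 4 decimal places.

P(θ) = 1 / (1 + exp(−a(θ − b)))
P_1 = 1/(1+e^{1.7640}) = 0.1463
P_2 = 1/(1+e^{-1.3870}) = 0.8001
P_3 = 1/(1+e^{2.0002}) = 0.1192
L = (1−P_1) × P_2 × (1−P_3) = 0.8537 × 0.8001 × 0.8808 = 0.60166

0.6017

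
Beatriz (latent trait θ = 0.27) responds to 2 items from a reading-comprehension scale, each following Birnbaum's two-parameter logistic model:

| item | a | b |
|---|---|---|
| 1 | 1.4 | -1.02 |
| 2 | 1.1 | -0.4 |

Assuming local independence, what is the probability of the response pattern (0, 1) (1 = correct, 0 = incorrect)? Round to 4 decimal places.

P(θ) = 1 / (1 + exp(−a(θ − b)))
P_1 = 1/(1+e^{-1.8060}) = 0.8589
P_2 = 1/(1+e^{-0.7370}) = 0.6763
L = (1−P_1) × P_2 = 0.1411 × 0.6763 = 0.09545

0.0954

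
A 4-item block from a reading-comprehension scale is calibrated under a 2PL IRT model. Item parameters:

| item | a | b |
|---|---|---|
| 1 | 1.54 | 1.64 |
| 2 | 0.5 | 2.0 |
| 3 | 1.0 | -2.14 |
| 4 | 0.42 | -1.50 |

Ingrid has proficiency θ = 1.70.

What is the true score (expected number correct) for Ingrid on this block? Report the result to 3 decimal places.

2.758

P(θ) = 1 / (1 + exp(−a(θ − b)))
P_1 = 1/(1+e^{-0.0924}) = 0.5231
P_2 = 1/(1+e^{0.1500}) = 0.4626
P_3 = 1/(1+e^{-3.8400}) = 0.9790
P_4 = 1/(1+e^{-1.3440}) = 0.7931
E[score] = 0.5231 + 0.4626 + 0.9790 + 0.7931 = 2.7578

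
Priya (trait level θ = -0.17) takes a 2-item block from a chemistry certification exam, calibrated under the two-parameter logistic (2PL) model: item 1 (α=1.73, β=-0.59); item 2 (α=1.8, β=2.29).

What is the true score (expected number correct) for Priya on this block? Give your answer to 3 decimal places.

P(θ) = 1 / (1 + exp(−α(θ − β)))
P_1 = 1/(1+e^{-0.7266}) = 0.6741
P_2 = 1/(1+e^{4.4280}) = 0.0118
E[score] = 0.6741 + 0.0118 = 0.6859

0.686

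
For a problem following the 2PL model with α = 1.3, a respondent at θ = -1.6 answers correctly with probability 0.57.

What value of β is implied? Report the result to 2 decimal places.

-1.82

P(θ) = 1 / (1 + exp(−α(θ − β)))
logit(0.57) = ln(0.57/0.43) = 0.2819
β = θ − logit/(α) = -1.6 − 0.2819/1.3000 = -1.8168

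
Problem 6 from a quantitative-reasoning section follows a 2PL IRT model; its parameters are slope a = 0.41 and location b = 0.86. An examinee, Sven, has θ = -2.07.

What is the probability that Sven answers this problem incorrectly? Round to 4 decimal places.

P(θ) = 1 / (1 + exp(−a(θ − b)))
Exponent: 0.41 × (-2.07 − 0.86) = -1.2013
1/(1 + e^{1.2013}) = 0.2312
P(incorrect) = 1 − 0.2312 = 0.7688

0.7688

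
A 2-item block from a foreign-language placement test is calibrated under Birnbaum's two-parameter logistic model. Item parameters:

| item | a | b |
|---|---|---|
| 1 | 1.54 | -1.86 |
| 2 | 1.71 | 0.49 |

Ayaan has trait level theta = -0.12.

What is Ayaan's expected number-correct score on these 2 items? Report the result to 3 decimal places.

P(theta) = 1 / (1 + exp(−a(theta − b)))
P_1 = 1/(1+e^{-2.6796}) = 0.9358
P_2 = 1/(1+e^{1.0431}) = 0.2606
E[score] = 0.9358 + 0.2606 = 1.1964

1.196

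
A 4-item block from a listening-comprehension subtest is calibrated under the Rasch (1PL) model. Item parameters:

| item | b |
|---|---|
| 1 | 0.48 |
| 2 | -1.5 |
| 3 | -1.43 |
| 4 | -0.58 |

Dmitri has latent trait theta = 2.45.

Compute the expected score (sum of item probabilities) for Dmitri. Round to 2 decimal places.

3.79

P(theta) = 1 / (1 + exp(−(theta − b)))
P_1 = 1/(1+e^{-1.9700}) = 0.8776
P_2 = 1/(1+e^{-3.9500}) = 0.9811
P_3 = 1/(1+e^{-3.8800}) = 0.9798
P_4 = 1/(1+e^{-3.0300}) = 0.9539
E[score] = 0.8776 + 0.9811 + 0.9798 + 0.9539 = 3.7924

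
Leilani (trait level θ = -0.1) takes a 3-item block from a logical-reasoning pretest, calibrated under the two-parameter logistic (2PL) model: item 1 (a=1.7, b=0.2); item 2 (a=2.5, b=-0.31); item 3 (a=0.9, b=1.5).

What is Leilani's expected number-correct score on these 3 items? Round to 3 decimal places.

P(θ) = 1 / (1 + exp(−a(θ − b)))
P_1 = 1/(1+e^{0.5100}) = 0.3752
P_2 = 1/(1+e^{-0.5250}) = 0.6283
P_3 = 1/(1+e^{1.4400}) = 0.1915
E[score] = 0.3752 + 0.6283 + 0.1915 = 1.1951

1.195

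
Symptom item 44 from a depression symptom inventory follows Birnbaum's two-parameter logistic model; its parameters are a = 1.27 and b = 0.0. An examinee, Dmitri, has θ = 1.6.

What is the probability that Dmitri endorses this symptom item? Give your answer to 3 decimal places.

P(θ) = 1 / (1 + exp(−a(θ − b)))
Exponent: 1.27 × (1.6 − 0.0) = 2.0320
1/(1 + e^{-2.0320}) = 0.8841

0.884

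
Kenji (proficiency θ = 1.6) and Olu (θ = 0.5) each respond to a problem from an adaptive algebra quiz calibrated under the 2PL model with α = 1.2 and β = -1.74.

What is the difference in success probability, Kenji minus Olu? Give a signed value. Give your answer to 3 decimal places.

P(θ) = 1 / (1 + exp(−α(θ − β)))
P(Kenji) = 0.9822  [exponent 4.0080]
P(Olu) = 0.9363  [exponent 2.6880]
Difference = 0.9822 − 0.9363 = 0.0458

0.046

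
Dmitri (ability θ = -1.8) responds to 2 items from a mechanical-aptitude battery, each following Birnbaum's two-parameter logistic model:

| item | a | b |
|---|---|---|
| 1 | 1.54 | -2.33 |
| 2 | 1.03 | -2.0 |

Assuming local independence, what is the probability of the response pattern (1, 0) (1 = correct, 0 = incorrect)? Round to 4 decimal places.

P(θ) = 1 / (1 + exp(−a(θ − b)))
P_1 = 1/(1+e^{-0.8162}) = 0.6934
P_2 = 1/(1+e^{-0.2060}) = 0.5513
L = P_1 × (1−P_2) = 0.6934 × 0.4487 = 0.31113

0.3111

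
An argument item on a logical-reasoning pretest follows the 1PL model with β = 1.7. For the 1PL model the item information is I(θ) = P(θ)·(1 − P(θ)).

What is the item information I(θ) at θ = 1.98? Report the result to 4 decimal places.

0.2452

P = 1/(1+e^{-0.2800}) = 0.5695
P(1−P) = 0.5695 × 0.4305 = 0.2452
I = P(1−P) = 0.24516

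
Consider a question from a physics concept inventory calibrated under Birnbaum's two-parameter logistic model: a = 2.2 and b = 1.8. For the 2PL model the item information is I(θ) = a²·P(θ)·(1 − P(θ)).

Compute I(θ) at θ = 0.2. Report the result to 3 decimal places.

P = 1/(1+e^{3.5200}) = 0.0287
P(1−P) = 0.0287 × 0.9713 = 0.0279
I = a² × P(1−P) = 2.2² × 0.0279 = 0.13514

0.135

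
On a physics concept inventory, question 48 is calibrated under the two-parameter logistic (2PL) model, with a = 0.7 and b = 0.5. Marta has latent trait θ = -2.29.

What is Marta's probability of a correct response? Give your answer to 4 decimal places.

0.1242

P(θ) = 1 / (1 + exp(−a(θ − b)))
Exponent: 0.7 × (-2.29 − 0.5) = -1.9530
1/(1 + e^{1.9530}) = 0.1242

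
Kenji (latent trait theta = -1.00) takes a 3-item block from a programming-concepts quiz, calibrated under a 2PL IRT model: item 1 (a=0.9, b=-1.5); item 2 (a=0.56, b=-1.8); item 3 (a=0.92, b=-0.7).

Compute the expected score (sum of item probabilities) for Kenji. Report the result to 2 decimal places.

1.65

P(theta) = 1 / (1 + exp(−a(theta − b)))
P_1 = 1/(1+e^{-0.4500}) = 0.6106
P_2 = 1/(1+e^{-0.4480}) = 0.6102
P_3 = 1/(1+e^{0.2760}) = 0.4314
E[score] = 0.6106 + 0.6102 + 0.4314 = 1.6522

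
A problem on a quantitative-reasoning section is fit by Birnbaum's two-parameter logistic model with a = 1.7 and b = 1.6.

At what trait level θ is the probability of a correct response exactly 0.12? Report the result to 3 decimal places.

0.428

P(θ) = 1 / (1 + exp(−a(θ − b)))
logit = ln(0.1200/0.8800) = -1.9924
θ = b + logit/(a) = 1.6 + (-1.9924)/1.7000 = 0.4280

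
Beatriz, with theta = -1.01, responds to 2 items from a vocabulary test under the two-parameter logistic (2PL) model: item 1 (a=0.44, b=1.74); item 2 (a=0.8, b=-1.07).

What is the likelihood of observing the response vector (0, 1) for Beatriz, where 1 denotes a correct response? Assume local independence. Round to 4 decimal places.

0.3944

P(theta) = 1 / (1 + exp(−a(theta − b)))
P_1 = 1/(1+e^{1.2100}) = 0.2297
P_2 = 1/(1+e^{-0.0480}) = 0.5120
L = (1−P_1) × P_2 = 0.7703 × 0.5120 = 0.39439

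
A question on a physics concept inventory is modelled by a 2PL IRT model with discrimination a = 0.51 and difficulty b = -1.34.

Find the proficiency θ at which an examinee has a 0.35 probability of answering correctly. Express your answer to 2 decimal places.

-2.55

P(θ) = 1 / (1 + exp(−a(θ − b)))
logit = ln(0.3500/0.6500) = -0.6190
θ = b + logit/(a) = -1.34 + (-0.6190)/0.5100 = -2.5538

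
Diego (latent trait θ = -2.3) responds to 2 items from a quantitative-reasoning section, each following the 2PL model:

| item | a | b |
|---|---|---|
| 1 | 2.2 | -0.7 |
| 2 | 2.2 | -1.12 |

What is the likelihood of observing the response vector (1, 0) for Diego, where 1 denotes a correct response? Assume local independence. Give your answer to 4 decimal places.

P(θ) = 1 / (1 + exp(−a(θ − b)))
P_1 = 1/(1+e^{3.5200}) = 0.0287
P_2 = 1/(1+e^{2.5960}) = 0.0694
L = P_1 × (1−P_2) = 0.0287 × 0.9306 = 0.02675

0.0268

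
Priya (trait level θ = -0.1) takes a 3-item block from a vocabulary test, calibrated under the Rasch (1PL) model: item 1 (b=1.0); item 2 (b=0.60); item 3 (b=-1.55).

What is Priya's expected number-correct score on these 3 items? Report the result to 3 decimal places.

1.392

P(θ) = 1 / (1 + exp(−(θ − b)))
P_1 = 1/(1+e^{1.1000}) = 0.2497
P_2 = 1/(1+e^{0.7000}) = 0.3318
P_3 = 1/(1+e^{-1.4500}) = 0.8100
E[score] = 0.2497 + 0.3318 + 0.8100 = 1.3916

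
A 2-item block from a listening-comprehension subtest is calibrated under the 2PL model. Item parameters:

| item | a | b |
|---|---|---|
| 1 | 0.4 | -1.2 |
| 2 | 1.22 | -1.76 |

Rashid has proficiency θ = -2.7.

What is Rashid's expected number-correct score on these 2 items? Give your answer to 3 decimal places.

0.595

P(θ) = 1 / (1 + exp(−a(θ − b)))
P_1 = 1/(1+e^{0.6000}) = 0.3543
P_2 = 1/(1+e^{1.1468}) = 0.2411
E[score] = 0.3543 + 0.2411 = 0.5954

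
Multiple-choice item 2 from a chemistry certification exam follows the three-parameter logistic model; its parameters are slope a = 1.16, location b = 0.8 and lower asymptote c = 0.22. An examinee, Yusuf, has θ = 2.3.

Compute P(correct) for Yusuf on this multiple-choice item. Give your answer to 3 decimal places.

0.884

P(θ) = c + (1 − c) · 1 / (1 + exp(−a(θ − b)))
Exponent: 1.16 × (2.3 − 0.8) = 1.7400
1/(1 + e^{-1.7400}) = 0.8507
P = 0.22 + 0.78 × 0.8507 = 0.8835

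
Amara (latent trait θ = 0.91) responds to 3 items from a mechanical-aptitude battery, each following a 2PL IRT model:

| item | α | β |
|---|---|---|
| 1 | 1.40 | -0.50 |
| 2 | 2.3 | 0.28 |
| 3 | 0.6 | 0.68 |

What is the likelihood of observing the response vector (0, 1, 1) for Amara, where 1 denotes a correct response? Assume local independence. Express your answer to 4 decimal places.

P(θ) = 1 / (1 + exp(−α(θ − β)))
P_1 = 1/(1+e^{-1.9740}) = 0.8780
P_2 = 1/(1+e^{-1.4490}) = 0.8098
P_3 = 1/(1+e^{-0.1380}) = 0.5344
L = (1−P_1) × P_2 × P_3 = 0.1220 × 0.8098 × 0.5344 = 0.05279

0.0528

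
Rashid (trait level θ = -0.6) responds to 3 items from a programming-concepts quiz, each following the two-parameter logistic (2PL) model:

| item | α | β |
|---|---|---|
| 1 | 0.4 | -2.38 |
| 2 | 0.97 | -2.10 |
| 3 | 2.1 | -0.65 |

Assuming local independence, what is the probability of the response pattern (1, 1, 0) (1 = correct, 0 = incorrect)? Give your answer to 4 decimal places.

0.2577

P(θ) = 1 / (1 + exp(−α(θ − β)))
P_1 = 1/(1+e^{-0.7120}) = 0.6708
P_2 = 1/(1+e^{-1.4550}) = 0.8108
P_3 = 1/(1+e^{-0.1050}) = 0.5262
L = P_1 × P_2 × (1−P_3) = 0.6708 × 0.8108 × 0.4738 = 0.25768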